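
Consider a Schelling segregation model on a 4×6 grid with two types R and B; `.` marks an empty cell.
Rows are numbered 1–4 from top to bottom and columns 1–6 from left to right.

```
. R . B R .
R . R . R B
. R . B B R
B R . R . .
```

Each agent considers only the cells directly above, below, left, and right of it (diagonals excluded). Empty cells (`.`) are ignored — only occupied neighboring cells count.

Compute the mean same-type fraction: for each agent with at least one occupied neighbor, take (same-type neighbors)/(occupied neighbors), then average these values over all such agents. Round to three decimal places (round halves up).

0.288

Row 1: (1,2)R — no occupied neighbors · (1,4)B 0/1 · (1,5)R 1/2
Row 2: (2,1)R — no occupied neighbors · (2,3)R — no occupied neighbors · (2,5)R 1/3 · (2,6)B 0/2
Row 3: (3,2)R 1/1 · (3,4)B 1/2 · (3,5)B 1/3 · (3,6)R 0/2
Row 4: (4,1)B 0/1 · (4,2)R 1/2 · (4,4)R 0/1
Sum over 11 agents: 0/1 + 1/2 + 1/3 + 0/2 + 1/1 + 1/2 + 1/3 + 0/2 + 0/1 + 1/2 + 0/1 = 19/6; mean = 19/6 ÷ 11 = 19/66 = 0.287878… → 0.288.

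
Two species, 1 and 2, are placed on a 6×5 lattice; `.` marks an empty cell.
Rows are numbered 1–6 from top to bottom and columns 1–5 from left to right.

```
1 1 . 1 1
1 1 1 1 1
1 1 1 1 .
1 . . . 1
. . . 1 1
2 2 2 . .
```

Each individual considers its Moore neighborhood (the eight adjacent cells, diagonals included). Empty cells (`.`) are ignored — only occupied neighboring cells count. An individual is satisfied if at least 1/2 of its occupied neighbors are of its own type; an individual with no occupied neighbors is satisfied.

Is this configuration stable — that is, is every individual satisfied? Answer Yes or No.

Yes

Row 1: (1,1)1 3/3 ok · (1,2)1 4/4 ok · (1,4)1 4/4 ok · (1,5)1 3/3 ok
Row 2: (2,1)1 5/5 ok · (2,2)1 7/7 ok · (2,3)1 7/7 ok · (2,4)1 6/6 ok · (2,5)1 4/4 ok
Row 3: (3,1)1 4/4 ok · (3,2)1 6/6 ok · (3,3)1 5/5 ok · (3,4)1 5/5 ok
Row 4: (4,1)1 2/2 ok · (4,5)1 3/3 ok
Row 5: (5,4)1 2/3 ok · (5,5)1 2/2 ok
Row 6: (6,1)2 1/1 ok · (6,2)2 2/2 ok · (6,3)2 1/2 ok
All meet the threshold, so the configuration is stable.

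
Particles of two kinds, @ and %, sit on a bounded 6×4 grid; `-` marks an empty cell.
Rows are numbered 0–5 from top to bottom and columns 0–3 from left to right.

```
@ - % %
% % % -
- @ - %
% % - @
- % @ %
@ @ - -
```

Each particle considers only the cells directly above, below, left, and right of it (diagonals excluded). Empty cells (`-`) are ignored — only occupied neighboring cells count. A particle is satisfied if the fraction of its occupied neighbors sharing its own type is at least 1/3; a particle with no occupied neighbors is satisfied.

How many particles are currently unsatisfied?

6

Row 0: (0,0)@ 0/1 ✗ · (0,2)% 2/2 ✓ · (0,3)% 1/1 ✓
Row 1: (1,0)% 1/2 ✓ · (1,1)% 2/3 ✓ · (1,2)% 2/2 ✓
Row 2: (2,1)@ 0/2 ✗ · (2,3)% 0/1 ✗
Row 3: (3,0)% 1/1 ✓ · (3,1)% 2/3 ✓ · (3,3)@ 0/2 ✗
Row 4: (4,1)% 1/3 ✓ · (4,2)@ 0/2 ✗ · (4,3)% 0/2 ✗
Row 5: (5,0)@ 1/1 ✓ · (5,1)@ 1/2 ✓
Unsatisfied: (0,0), (2,1), (2,3), (3,3), (4,2), (4,3) — 6 in total.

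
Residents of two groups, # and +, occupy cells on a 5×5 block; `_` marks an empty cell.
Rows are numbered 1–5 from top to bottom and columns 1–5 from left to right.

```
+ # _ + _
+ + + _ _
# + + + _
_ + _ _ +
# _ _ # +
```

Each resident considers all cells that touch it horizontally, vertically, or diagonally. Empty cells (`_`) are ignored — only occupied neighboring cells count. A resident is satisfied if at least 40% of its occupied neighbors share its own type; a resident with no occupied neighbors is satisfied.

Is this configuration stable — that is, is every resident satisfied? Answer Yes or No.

Row 1: (1,1)+ 2/3 ok · (1,2)# 0/4 unhappy · (1,4)+ 1/1 ok
Row 2: (2,1)+ 3/5 ok · (2,2)+ 5/7 ok · (2,3)+ 5/6 ok
Row 3: (3,1)# 0/4 unhappy · (3,2)+ 5/6 ok · (3,3)+ 5/5 ok · (3,4)+ 3/3 ok
Row 4: (4,2)+ 2/4 ok · (4,5)+ 2/3 ok
Row 5: (5,1)# 0/1 unhappy · (5,4)# 0/2 unhappy · (5,5)+ 1/2 ok
For instance (1,2) has only 0/4 same-type neighbors, below 2/5.

No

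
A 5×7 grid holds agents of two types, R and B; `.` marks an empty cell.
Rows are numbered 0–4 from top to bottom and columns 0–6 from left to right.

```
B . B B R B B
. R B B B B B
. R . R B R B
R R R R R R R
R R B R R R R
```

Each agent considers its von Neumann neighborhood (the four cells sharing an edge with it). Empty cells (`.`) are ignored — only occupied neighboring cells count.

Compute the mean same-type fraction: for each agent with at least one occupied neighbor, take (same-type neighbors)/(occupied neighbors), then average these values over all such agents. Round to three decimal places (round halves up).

(0,0)B — no occupied neighbors
(0,2)B 2/2
(0,3)B 2/3
(0,4)R 0/3
(0,5)B 2/3
(0,6)B 2/2
(1,1)R 1/2
(1,2)B 2/3
(1,3)B 3/4
(1,4)B 3/4
(1,5)B 3/4
(1,6)B 3/3
(2,1)R 2/2
(2,3)R 1/3
(2,4)B 1/4
(2,5)R 1/4
(2,6)B 1/3
(3,0)R 2/2
(3,1)R 4/4
(3,2)R 2/3
(3,3)R 4/4
(3,4)R 3/4
(3,5)R 4/4
(3,6)R 2/3
(4,0)R 2/2
(4,1)R 2/3
(4,2)B 0/3
(4,3)R 2/3
(4,4)R 3/3
(4,5)R 3/3
(4,6)R 2/2
Sum over 30 agents: 2/2 + 2/3 + 0/3 + 2/3 + 2/2 + 1/2 + 2/3 + 3/4 + 3/4 + 3/4 + 3/3 + 2/2 + 1/3 + 1/4 + 1/4 + 1/3 + 2/2 + 4/4 + 2/3 + 4/4 + 3/4 + 4/4 + 2/3 + 2/2 + 2/3 + 0/3 + 2/3 + 3/3 + 3/3 + 2/2 = 64/3; mean = 64/3 ÷ 30 = 32/45 = 0.711111… → 0.711.

0.711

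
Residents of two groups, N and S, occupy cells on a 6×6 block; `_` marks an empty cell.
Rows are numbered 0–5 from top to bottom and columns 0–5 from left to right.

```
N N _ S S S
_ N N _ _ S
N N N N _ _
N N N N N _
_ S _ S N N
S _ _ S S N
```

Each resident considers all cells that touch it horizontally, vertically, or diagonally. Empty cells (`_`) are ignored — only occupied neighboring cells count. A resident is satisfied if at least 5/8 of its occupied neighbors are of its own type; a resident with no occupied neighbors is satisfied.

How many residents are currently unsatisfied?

Row 0: (0,0)N 2/2 ✓ · (0,1)N 3/3 ✓ · (0,3)S 1/2 ✗ · (0,4)S 3/3 ✓ · (0,5)S 2/2 ✓
Row 1: (1,1)N 6/6 ✓ · (1,2)N 5/6 ✓ · (1,5)S 2/2 ✓
Row 2: (2,0)N 4/4 ✓ · (2,1)N 7/7 ✓ · (2,2)N 7/7 ✓ · (2,3)N 5/5 ✓
Row 3: (3,0)N 3/4 ✓ · (3,1)N 5/6 ✓ · (3,2)N 5/7 ✓ · (3,3)N 5/6 ✓ · (3,4)N 4/5 ✓
Row 4: (4,1)S 1/4 ✗ · (4,3)S 2/6 ✗ · (4,4)N 4/7 ✗ · (4,5)N 3/4 ✓
Row 5: (5,0)S 1/1 ✓ · (5,3)S 2/3 ✓ · (5,4)S 2/5 ✗ · (5,5)N 2/3 ✓
Unsatisfied: (0,3), (4,1), (4,3), (4,4), (5,4) — 5 in total.

5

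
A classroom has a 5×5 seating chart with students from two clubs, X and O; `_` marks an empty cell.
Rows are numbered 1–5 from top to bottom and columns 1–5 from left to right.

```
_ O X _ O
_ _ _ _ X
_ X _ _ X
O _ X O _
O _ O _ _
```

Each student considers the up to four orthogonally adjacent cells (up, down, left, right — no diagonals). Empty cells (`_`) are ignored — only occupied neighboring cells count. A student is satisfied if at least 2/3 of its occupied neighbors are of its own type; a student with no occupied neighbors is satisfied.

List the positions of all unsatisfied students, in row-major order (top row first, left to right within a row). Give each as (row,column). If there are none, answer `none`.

Row 1: (1,2)O 0/1 ✗ · (1,3)X 0/1 ✗ · (1,5)O 0/1 ✗
Row 2: (2,5)X 1/2 ✗
Row 3: (3,2)X 0/0 ✓ · (3,5)X 1/1 ✓
Row 4: (4,1)O 1/1 ✓ · (4,3)X 0/2 ✗ · (4,4)O 0/1 ✗
Row 5: (5,1)O 1/1 ✓ · (5,3)O 0/1 ✗

(1,2), (1,3), (1,5), (2,5), (4,3), (4,4), (5,3)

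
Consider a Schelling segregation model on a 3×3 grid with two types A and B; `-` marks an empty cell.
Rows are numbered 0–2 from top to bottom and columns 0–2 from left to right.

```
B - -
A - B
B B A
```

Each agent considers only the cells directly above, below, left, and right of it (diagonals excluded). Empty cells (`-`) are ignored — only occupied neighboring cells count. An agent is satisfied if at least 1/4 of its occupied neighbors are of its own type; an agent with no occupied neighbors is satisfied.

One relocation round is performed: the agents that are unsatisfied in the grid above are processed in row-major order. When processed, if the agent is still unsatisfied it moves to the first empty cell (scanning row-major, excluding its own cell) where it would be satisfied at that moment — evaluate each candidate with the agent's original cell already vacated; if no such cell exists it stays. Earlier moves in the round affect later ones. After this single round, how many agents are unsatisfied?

Initially unsatisfied (in order): (0,0), (1,0), (1,2), (2,2).
  (0,0) → (0,1).
  (1,0): no empty cell satisfies it; stays.
  (1,2) → (0,0).
  (2,2) → (1,1).
Resulting grid:
B B -
A A -
B B -
All satisfied now.

0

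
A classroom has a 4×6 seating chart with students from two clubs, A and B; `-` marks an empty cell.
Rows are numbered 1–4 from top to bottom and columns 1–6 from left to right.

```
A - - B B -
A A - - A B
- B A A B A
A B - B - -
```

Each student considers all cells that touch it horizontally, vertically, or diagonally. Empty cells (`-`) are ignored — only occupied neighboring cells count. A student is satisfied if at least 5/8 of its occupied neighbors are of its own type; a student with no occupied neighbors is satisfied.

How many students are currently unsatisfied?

(1,1)A 2/2 satisfied
(1,4)B 1/2 not
(1,5)B 2/3 satisfied
(2,1)A 2/3 satisfied
(2,2)A 3/4 satisfied
(2,5)A 2/6 not
(2,6)B 2/4 not
(3,2)B 1/5 not
(3,3)A 2/5 not
(3,4)A 2/4 not
(3,5)B 2/5 not
(3,6)A 1/3 not
(4,1)A 0/2 not
(4,2)B 1/3 not
(4,4)B 1/3 not
Unsatisfied: (1,4), (2,5), (2,6), (3,2), (3,3), (3,4), (3,5), (3,6), (4,1), (4,2), (4,4) — 11 in total.

11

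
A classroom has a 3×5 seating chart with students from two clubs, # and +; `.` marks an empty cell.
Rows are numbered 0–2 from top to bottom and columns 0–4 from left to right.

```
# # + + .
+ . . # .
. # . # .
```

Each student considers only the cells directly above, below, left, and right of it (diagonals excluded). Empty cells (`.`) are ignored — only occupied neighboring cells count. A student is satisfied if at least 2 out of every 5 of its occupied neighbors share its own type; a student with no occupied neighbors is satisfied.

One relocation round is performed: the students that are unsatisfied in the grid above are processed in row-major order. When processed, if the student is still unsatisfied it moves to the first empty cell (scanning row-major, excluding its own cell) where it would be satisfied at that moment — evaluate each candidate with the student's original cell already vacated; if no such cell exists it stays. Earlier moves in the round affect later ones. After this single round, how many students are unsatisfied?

0

Initially unsatisfied (in order): (1,0).
  (1,0) → (0,4).
Resulting grid:
# # + + +
. . . # .
. # . # .
All satisfied now.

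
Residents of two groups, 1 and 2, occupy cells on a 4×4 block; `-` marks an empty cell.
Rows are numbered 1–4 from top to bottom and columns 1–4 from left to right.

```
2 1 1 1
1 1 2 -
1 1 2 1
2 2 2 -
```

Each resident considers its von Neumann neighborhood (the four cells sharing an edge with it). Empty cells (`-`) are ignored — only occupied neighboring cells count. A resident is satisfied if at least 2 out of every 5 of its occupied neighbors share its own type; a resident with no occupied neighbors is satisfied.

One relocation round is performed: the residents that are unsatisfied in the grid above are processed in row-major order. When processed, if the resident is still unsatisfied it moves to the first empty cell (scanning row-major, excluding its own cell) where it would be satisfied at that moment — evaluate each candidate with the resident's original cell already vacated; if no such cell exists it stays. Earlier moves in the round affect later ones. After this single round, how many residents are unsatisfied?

1

Initially unsatisfied (in order): (1,1), (2,3), (3,4).
  (1,1) → (4,4).
  (2,3): no empty cell satisfies it; stays.
  (3,4) → (1,1).
Resulting grid:
1 1 1 1
1 1 2 -
1 1 2 -
2 2 2 2
Unsatisfied now: (2,3).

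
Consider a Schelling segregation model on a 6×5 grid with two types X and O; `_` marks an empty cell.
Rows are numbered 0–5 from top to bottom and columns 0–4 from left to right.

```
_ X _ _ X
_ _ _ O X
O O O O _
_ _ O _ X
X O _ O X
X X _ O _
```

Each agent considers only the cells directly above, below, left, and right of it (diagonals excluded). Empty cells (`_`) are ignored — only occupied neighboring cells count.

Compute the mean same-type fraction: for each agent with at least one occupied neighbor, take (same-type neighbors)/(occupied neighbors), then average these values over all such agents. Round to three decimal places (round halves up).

(0,1)X — no occupied neighbors
(0,4)X 1/1
(1,3)O 1/2
(1,4)X 1/2
(2,0)O 1/1
(2,1)O 2/2
(2,2)O 3/3
(2,3)O 2/2
(3,2)O 1/1
(3,4)X 1/1
(4,0)X 1/2
(4,1)O 0/2
(4,3)O 1/2
(4,4)X 1/2
(5,0)X 2/2
(5,1)X 1/2
(5,3)O 1/1
Sum over 16 agents: 1/1 + 1/2 + 1/2 + 1/1 + 2/2 + 3/3 + 2/2 + 1/1 + 1/1 + 1/2 + 0/2 + 1/2 + 1/2 + 2/2 + 1/2 + 1/1 = 12; mean = 12 ÷ 16 = 3/4 = 0.75 → 0.750.

0.750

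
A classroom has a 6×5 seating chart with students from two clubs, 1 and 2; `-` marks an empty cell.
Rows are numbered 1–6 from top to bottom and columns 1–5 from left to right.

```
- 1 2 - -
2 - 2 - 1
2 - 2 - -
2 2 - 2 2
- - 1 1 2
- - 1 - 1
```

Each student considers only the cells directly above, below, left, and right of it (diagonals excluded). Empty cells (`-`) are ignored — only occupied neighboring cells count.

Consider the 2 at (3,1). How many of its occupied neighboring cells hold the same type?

Occupied neighbors of (3,1): (2,1)=2, (4,1)=2.
Same type (2): 2 of 2.

2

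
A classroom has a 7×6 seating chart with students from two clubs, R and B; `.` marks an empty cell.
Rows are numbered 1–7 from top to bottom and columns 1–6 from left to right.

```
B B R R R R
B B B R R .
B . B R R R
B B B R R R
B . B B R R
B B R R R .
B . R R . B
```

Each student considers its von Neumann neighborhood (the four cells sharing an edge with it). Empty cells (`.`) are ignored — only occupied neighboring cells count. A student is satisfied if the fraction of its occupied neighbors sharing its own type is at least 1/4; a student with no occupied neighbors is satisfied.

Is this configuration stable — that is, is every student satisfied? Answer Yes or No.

(1,1)B 2/2 ✓
(1,2)B 2/3 ✓
(1,3)R 1/3 ✓
(1,4)R 3/3 ✓
(1,5)R 3/3 ✓
(1,6)R 1/1 ✓
(2,1)B 3/3 ✓
(2,2)B 3/3 ✓
(2,3)B 2/4 ✓
(2,4)R 3/4 ✓
(2,5)R 3/3 ✓
(3,1)B 2/2 ✓
(3,3)B 2/3 ✓
(3,4)R 3/4 ✓
(3,5)R 4/4 ✓
(3,6)R 2/2 ✓
(4,1)B 3/3 ✓
(4,2)B 2/2 ✓
(4,3)B 3/4 ✓
(4,4)R 2/4 ✓
(4,5)R 4/4 ✓
(4,6)R 3/3 ✓
(5,1)B 2/2 ✓
(5,3)B 2/3 ✓
(5,4)B 1/4 ✓
(5,5)R 3/4 ✓
(5,6)R 2/2 ✓
(6,1)B 3/3 ✓
(6,2)B 1/2 ✓
(6,3)R 2/4 ✓
(6,4)R 3/4 ✓
(6,5)R 2/2 ✓
(7,1)B 1/1 ✓
(7,3)R 2/2 ✓
(7,4)R 2/2 ✓
(7,6)B 0/0 ✓
All meet the threshold, so the configuration is stable.

Yes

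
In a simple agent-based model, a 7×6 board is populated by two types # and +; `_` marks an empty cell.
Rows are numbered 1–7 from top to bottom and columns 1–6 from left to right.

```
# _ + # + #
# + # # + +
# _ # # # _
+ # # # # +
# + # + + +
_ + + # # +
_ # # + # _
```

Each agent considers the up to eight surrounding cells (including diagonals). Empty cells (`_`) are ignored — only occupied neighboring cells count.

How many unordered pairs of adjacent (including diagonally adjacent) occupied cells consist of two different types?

Scan each occupied cell's neighbors to the right and below (and the two forward diagonals) so each pair is counted once.
From row 1: 10 unlike of 16 pairs (running 10/16).
From row 2: 8 unlike of 16 pairs (running 18/32).
From row 3: 2 unlike of 13 pairs (running 20/45).
From row 4: 11 unlike of 21 pairs (running 31/66).
From row 5: 11 unlike of 19 pairs (running 42/85).
From row 6: 9 unlike of 15 pairs (running 51/100).
From row 7: 2 unlike of 3 pairs (running 53/103).
Total adjacent occupied pairs: 103; unlike-type pairs: 53.

53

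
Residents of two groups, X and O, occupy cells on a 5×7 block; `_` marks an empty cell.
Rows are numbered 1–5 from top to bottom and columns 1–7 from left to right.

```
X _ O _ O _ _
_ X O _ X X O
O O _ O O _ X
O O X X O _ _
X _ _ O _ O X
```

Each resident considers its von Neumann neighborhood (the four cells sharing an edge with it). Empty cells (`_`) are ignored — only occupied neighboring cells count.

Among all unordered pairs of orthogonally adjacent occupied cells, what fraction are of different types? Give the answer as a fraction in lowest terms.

Scan each occupied cell's neighbors to the right and below so each pair is counted once.
From row 1: 1 unlike of 2 pairs (running 1/2).
From row 2: 5 unlike of 6 pairs (running 6/8).
From row 3: 1 unlike of 6 pairs (running 7/14).
From row 4: 4 unlike of 6 pairs (running 11/20).
From row 5: 1 unlike of 1 pairs (running 12/21).
Total adjacent occupied pairs: 21; unlike-type pairs: 12.
12/21 reduces to 4/7.

4/7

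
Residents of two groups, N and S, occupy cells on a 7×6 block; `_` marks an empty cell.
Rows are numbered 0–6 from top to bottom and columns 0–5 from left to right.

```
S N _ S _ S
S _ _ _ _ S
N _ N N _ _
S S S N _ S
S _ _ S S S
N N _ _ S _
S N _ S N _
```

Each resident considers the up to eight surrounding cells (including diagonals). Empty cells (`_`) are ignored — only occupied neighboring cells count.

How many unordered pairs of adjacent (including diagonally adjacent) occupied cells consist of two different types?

18

Scan each occupied cell's neighbors to the right and below (and the two forward diagonals) so each pair is counted once.
From row 0: 2 unlike of 4 pairs (running 2/4).
From row 1: 1 unlike of 1 pairs (running 3/5).
From row 2: 5 unlike of 8 pairs (running 8/13).
From row 3: 3 unlike of 10 pairs (running 11/23).
From row 4: 2 unlike of 7 pairs (running 13/30).
From row 5: 3 unlike of 7 pairs (running 16/37).
From row 6: 2 unlike of 2 pairs (running 18/39).
Total adjacent occupied pairs: 39; unlike-type pairs: 18.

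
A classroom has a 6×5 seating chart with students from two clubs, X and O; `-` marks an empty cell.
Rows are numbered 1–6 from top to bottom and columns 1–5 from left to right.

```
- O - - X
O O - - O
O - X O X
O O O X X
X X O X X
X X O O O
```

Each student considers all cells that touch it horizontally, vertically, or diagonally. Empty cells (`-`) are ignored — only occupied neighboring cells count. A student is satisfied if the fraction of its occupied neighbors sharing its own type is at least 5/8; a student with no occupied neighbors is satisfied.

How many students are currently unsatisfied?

Row 1: (1,2)O 2/2 satisfied · (1,5)X 0/1 not
Row 2: (2,1)O 3/3 satisfied · (2,2)O 3/4 satisfied · (2,5)O 1/3 not
Row 3: (3,1)O 4/4 satisfied · (3,3)X 1/5 not · (3,4)O 2/6 not · (3,5)X 2/4 not
Row 4: (4,1)O 2/4 not · (4,2)O 4/7 not · (4,3)O 3/7 not · (4,4)X 5/8 satisfied · (4,5)X 4/5 satisfied
Row 5: (5,1)X 3/5 not · (5,2)X 3/8 not · (5,3)O 4/8 not · (5,4)X 3/8 not · (5,5)X 3/5 not
Row 6: (6,1)X 3/3 satisfied · (6,2)X 3/5 not · (6,3)O 2/5 not · (6,4)O 3/5 not · (6,5)O 1/3 not
Unsatisfied: (1,5), (2,5), (3,3), (3,4), (3,5), (4,1), (4,2), (4,3), (5,1), (5,2), (5,3), (5,4), (5,5), (6,2), (6,3), (6,4), (6,5) — 17 in total.

17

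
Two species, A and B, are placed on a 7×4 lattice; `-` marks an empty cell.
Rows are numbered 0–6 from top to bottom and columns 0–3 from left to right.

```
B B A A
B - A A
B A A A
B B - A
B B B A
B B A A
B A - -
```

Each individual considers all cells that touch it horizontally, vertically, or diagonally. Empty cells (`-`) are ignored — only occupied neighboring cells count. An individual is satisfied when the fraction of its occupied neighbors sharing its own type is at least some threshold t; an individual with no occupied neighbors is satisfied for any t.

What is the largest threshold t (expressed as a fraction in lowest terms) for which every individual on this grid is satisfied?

Row 0: (0,0)B 2/2 · (0,1)B 2/4 · (0,2)A 3/4 · (0,3)A 3/3
Row 1: (1,0)B 3/4 · (1,2)A 6/7 · (1,3)A 5/5
Row 2: (2,0)B 3/4 · (2,1)A 2/6 · (2,2)A 5/6 · (2,3)A 4/4
Row 3: (3,0)B 4/5 · (3,1)B 5/7 · (3,3)A 3/4
Row 4: (4,0)B 5/5 · (4,1)B 6/7 · (4,2)B 3/7 · (4,3)A 3/4
Row 5: (5,0)B 4/5 · (5,1)B 5/7 · (5,2)A 3/6 · (5,3)A 2/3
Row 6: (6,0)B 2/3 · (6,1)A 1/4
The smallest same-type fraction is 1/4 at (6,1), which reduces to 1/4. Any threshold above that leaves this individual unsatisfied.

1/4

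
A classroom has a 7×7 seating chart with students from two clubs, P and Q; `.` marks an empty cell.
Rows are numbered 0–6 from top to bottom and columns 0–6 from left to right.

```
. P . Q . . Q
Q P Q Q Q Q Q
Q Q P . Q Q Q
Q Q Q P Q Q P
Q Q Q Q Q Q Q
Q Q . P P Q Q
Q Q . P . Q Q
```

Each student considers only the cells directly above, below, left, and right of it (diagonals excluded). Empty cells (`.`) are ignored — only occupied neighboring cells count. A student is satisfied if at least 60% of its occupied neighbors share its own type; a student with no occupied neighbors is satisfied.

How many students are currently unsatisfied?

10

Row 0: (0,1)P 1/1 ok · (0,3)Q 1/1 ok · (0,6)Q 1/1 ok
Row 1: (1,0)Q 1/2 unhappy · (1,1)P 1/4 unhappy · (1,2)Q 1/3 unhappy · (1,3)Q 3/3 ok · (1,4)Q 3/3 ok · (1,5)Q 3/3 ok · (1,6)Q 3/3 ok
Row 2: (2,0)Q 3/3 ok · (2,1)Q 2/4 unhappy · (2,2)P 0/3 unhappy · (2,4)Q 3/3 ok · (2,5)Q 4/4 ok · (2,6)Q 2/3 ok
Row 3: (3,0)Q 3/3 ok · (3,1)Q 4/4 ok · (3,2)Q 2/4 unhappy · (3,3)P 0/3 unhappy · (3,4)Q 3/4 ok · (3,5)Q 3/4 ok · (3,6)P 0/3 unhappy
Row 4: (4,0)Q 3/3 ok · (4,1)Q 4/4 ok · (4,2)Q 3/3 ok · (4,3)Q 2/4 unhappy · (4,4)Q 3/4 ok · (4,5)Q 4/4 ok · (4,6)Q 2/3 ok
Row 5: (5,0)Q 3/3 ok · (5,1)Q 3/3 ok · (5,3)P 2/3 ok · (5,4)P 1/3 unhappy · (5,5)Q 3/4 ok · (5,6)Q 3/3 ok
Row 6: (6,0)Q 2/2 ok · (6,1)Q 2/2 ok · (6,3)P 1/1 ok · (6,5)Q 2/2 ok · (6,6)Q 2/2 ok
Unsatisfied: (1,0), (1,1), (1,2), (2,1), (2,2), (3,2), (3,3), (3,6), (4,3), (5,4) — 10 in total.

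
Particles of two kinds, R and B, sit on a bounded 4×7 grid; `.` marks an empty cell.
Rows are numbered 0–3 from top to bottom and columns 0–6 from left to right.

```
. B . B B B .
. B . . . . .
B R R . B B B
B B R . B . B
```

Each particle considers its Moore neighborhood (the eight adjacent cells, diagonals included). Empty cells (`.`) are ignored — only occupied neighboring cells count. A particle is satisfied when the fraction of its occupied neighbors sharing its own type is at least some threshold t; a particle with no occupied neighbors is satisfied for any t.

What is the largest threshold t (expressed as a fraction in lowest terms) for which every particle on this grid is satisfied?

1/3

(0,1)B 1/1
(0,3)B 1/1
(0,4)B 2/2
(0,5)B 1/1
(1,1)B 2/4
(2,0)B 3/4
(2,1)R 2/6
(2,2)R 2/4
(2,4)B 2/2
(2,5)B 4/4
(2,6)B 2/2
(3,0)B 2/3
(3,1)B 2/5
(3,2)R 2/3
(3,4)B 2/2
(3,6)B 2/2
The smallest same-type fraction is 2/6 at (2,1), which reduces to 1/3. Any threshold above that leaves this particle unsatisfied.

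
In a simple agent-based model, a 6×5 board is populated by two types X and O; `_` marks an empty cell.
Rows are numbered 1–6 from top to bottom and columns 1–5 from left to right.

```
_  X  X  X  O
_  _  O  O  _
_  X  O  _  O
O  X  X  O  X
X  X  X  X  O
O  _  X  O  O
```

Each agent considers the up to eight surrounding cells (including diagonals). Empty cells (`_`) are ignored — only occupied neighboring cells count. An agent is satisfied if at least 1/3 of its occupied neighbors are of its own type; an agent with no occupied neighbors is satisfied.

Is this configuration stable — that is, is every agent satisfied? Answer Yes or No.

(1,2)X 1/2 ok
(1,3)X 2/4 ok
(1,4)X 1/4 unhappy
(1,5)O 1/2 ok
(2,3)O 2/6 ok
(2,4)O 4/6 ok
(3,2)X 2/5 ok
(3,3)O 3/6 ok
(3,5)O 2/3 ok
(4,1)O 0/4 unhappy
(4,2)X 5/7 ok
(4,3)X 5/7 ok
(4,4)O 3/7 ok
(4,5)X 1/4 unhappy
(5,1)X 2/4 ok
(5,2)X 5/7 ok
(5,3)X 5/7 ok
(5,4)X 4/8 ok
(5,5)O 3/5 ok
(6,1)O 0/2 unhappy
(6,3)X 3/4 ok
(6,4)O 2/5 ok
(6,5)O 2/3 ok
For instance (1,4) has only 1/4 same-type neighbors, below 1/3.

No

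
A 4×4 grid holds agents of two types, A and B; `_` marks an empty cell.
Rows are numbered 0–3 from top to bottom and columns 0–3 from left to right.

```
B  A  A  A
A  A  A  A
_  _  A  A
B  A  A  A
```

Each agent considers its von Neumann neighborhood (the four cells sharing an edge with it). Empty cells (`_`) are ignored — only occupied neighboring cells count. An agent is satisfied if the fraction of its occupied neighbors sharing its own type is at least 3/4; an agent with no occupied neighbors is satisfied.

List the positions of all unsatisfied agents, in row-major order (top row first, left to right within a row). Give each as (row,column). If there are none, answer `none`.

(0,0), (0,1), (1,0), (3,0), (3,1)

(0,0)B 0/2 ✗
(0,1)A 2/3 ✗
(0,2)A 3/3 ✓
(0,3)A 2/2 ✓
(1,0)A 1/2 ✗
(1,1)A 3/3 ✓
(1,2)A 4/4 ✓
(1,3)A 3/3 ✓
(2,2)A 3/3 ✓
(2,3)A 3/3 ✓
(3,0)B 0/1 ✗
(3,1)A 1/2 ✗
(3,2)A 3/3 ✓
(3,3)A 2/2 ✓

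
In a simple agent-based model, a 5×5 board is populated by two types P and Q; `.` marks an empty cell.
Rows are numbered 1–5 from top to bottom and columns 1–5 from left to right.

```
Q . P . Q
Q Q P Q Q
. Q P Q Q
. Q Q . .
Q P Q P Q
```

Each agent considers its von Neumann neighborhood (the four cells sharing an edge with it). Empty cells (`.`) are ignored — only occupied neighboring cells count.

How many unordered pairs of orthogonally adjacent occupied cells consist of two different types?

Scan each occupied cell's neighbors to the right and below so each pair is counted once.
From row 1: 0 unlike of 3 pairs (running 0/3).
From row 2: 2 unlike of 8 pairs (running 2/11).
From row 3: 3 unlike of 5 pairs (running 5/16).
From row 4: 1 unlike of 3 pairs (running 6/19).
From row 5: 4 unlike of 4 pairs (running 10/23).
Total adjacent occupied pairs: 23; unlike-type pairs: 10.

10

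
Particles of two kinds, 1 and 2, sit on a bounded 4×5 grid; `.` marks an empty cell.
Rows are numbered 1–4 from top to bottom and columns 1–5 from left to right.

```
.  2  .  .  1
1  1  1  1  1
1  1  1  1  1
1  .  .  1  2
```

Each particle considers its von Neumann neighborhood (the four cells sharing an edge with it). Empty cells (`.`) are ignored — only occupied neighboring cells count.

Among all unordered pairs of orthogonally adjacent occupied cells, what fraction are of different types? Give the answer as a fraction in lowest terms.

Scan each occupied cell's neighbors to the right and below so each pair is counted once.
From row 1: 1 unlike of 2 pairs (running 1/2).
From row 2: 0 unlike of 9 pairs (running 1/11).
From row 3: 1 unlike of 7 pairs (running 2/18).
From row 4: 1 unlike of 1 pairs (running 3/19).
Total adjacent occupied pairs: 19; unlike-type pairs: 3.
3/19 is already in lowest terms.

3/19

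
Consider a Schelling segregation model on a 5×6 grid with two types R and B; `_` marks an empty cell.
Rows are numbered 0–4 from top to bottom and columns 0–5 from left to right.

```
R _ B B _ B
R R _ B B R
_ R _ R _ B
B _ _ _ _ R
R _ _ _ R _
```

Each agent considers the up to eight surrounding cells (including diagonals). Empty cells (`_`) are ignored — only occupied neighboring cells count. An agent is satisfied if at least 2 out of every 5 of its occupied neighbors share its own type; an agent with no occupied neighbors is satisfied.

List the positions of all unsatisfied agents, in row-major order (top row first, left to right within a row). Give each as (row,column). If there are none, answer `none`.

(1,5), (2,3), (2,5), (3,0), (4,0)

Row 0: (0,0)R 2/2 satisfied · (0,2)B 2/3 satisfied · (0,3)B 3/3 satisfied · (0,5)B 1/2 satisfied
Row 1: (1,0)R 3/3 satisfied · (1,1)R 3/4 satisfied · (1,3)B 3/4 satisfied · (1,4)B 4/6 satisfied · (1,5)R 0/3 not
Row 2: (2,1)R 2/3 satisfied · (2,3)R 0/2 not · (2,5)B 1/3 not
Row 3: (3,0)B 0/2 not · (3,5)R 1/2 satisfied
Row 4: (4,0)R 0/1 not · (4,4)R 1/1 satisfied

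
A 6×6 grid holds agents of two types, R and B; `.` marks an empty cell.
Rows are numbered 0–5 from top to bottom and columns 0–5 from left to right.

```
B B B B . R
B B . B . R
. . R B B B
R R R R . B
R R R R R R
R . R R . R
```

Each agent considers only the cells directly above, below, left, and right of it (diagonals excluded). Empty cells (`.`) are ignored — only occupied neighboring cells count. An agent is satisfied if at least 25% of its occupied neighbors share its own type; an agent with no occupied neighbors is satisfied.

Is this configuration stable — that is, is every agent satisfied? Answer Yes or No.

Yes

Row 0: (0,0)B 2/2 ok · (0,1)B 3/3 ok · (0,2)B 2/2 ok · (0,3)B 2/2 ok · (0,5)R 1/1 ok
Row 1: (1,0)B 2/2 ok · (1,1)B 2/2 ok · (1,3)B 2/2 ok · (1,5)R 1/2 ok
Row 2: (2,2)R 1/2 ok · (2,3)B 2/4 ok · (2,4)B 2/2 ok · (2,5)B 2/3 ok
Row 3: (3,0)R 2/2 ok · (3,1)R 3/3 ok · (3,2)R 4/4 ok · (3,3)R 2/3 ok · (3,5)B 1/2 ok
Row 4: (4,0)R 3/3 ok · (4,1)R 3/3 ok · (4,2)R 4/4 ok · (4,3)R 4/4 ok · (4,4)R 2/2 ok · (4,5)R 2/3 ok
Row 5: (5,0)R 1/1 ok · (5,2)R 2/2 ok · (5,3)R 2/2 ok · (5,5)R 1/1 ok
All meet the threshold, so the configuration is stable.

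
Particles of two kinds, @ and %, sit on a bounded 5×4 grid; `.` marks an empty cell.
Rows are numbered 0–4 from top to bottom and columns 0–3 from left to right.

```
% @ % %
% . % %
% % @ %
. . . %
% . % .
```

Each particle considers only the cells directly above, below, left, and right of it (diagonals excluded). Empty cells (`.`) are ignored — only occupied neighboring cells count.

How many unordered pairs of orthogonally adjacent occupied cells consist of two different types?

5

Scan each occupied cell's neighbors to the right and below so each pair is counted once.
From row 0: 2 unlike of 6 pairs (running 2/6).
From row 1: 1 unlike of 4 pairs (running 3/10).
From row 2: 2 unlike of 4 pairs (running 5/14).
Total adjacent occupied pairs: 14; unlike-type pairs: 5.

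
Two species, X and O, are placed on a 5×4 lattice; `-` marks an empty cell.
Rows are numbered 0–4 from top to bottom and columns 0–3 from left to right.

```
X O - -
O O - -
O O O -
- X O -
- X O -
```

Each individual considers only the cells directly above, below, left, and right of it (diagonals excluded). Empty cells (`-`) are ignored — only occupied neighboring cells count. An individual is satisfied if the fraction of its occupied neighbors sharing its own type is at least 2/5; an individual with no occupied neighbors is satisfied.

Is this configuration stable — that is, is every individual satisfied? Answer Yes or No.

No

(0,0)X 0/2 ✗
(0,1)O 1/2 ✓
(1,0)O 2/3 ✓
(1,1)O 3/3 ✓
(2,0)O 2/2 ✓
(2,1)O 3/4 ✓
(2,2)O 2/2 ✓
(3,1)X 1/3 ✗
(3,2)O 2/3 ✓
(4,1)X 1/2 ✓
(4,2)O 1/2 ✓
For instance (0,0) has only 0/2 same-type neighbors, below 2/5.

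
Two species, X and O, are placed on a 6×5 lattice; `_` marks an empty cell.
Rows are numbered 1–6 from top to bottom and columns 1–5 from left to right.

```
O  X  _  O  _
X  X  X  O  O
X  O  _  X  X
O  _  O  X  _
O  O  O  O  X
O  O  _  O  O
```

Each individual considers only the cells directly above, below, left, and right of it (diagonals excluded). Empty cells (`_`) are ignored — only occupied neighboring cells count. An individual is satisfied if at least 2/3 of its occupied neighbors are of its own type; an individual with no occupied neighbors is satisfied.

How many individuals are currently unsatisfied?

14

Row 1: (1,1)O 0/2 ✗ · (1,2)X 1/2 ✗ · (1,4)O 1/1 ✓
Row 2: (2,1)X 2/3 ✓ · (2,2)X 3/4 ✓ · (2,3)X 1/2 ✗ · (2,4)O 2/4 ✗ · (2,5)O 1/2 ✗
Row 3: (3,1)X 1/3 ✗ · (3,2)O 0/2 ✗ · (3,4)X 2/3 ✓ · (3,5)X 1/2 ✗
Row 4: (4,1)O 1/2 ✗ · (4,3)O 1/2 ✗ · (4,4)X 1/3 ✗
Row 5: (5,1)O 3/3 ✓ · (5,2)O 3/3 ✓ · (5,3)O 3/3 ✓ · (5,4)O 2/4 ✗ · (5,5)X 0/2 ✗
Row 6: (6,1)O 2/2 ✓ · (6,2)O 2/2 ✓ · (6,4)O 2/2 ✓ · (6,5)O 1/2 ✗
Unsatisfied: (1,1), (1,2), (2,3), (2,4), (2,5), (3,1), (3,2), (3,5), (4,1), (4,3), (4,4), (5,4), (5,5), (6,5) — 14 in total.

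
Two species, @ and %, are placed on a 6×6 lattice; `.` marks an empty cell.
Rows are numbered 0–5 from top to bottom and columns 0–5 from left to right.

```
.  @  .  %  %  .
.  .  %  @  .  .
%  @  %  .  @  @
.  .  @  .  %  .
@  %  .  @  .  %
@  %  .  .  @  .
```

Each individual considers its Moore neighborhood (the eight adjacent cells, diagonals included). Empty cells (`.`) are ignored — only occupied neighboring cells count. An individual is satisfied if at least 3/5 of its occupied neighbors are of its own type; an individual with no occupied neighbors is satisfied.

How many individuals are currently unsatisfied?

Row 0: (0,1)@ 0/1 ✗ · (0,3)% 2/3 ✓ · (0,4)% 1/2 ✗
Row 1: (1,2)% 2/5 ✗ · (1,3)@ 1/5 ✗
Row 2: (2,0)% 0/1 ✗ · (2,1)@ 1/4 ✗ · (2,2)% 1/4 ✗ · (2,4)@ 2/3 ✓ · (2,5)@ 1/2 ✗
Row 3: (3,2)@ 2/4 ✗ · (3,4)% 1/4 ✗
Row 4: (4,0)@ 1/3 ✗ · (4,1)% 1/4 ✗ · (4,3)@ 2/3 ✓ · (4,5)% 1/2 ✗
Row 5: (5,0)@ 1/3 ✗ · (5,1)% 1/3 ✗ · (5,4)@ 1/2 ✗
Unsatisfied: (0,1), (0,4), (1,2), (1,3), (2,0), (2,1), (2,2), (2,5), (3,2), (3,4), (4,0), (4,1), (4,5), (5,0), (5,1), (5,4) — 16 in total.

16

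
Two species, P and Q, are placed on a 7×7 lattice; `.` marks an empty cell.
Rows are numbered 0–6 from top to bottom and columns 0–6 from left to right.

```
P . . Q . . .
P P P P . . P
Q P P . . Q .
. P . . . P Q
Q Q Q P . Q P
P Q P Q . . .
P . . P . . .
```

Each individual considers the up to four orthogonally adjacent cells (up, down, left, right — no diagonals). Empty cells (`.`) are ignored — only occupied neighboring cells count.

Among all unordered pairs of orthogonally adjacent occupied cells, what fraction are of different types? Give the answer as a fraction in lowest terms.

Scan each occupied cell's neighbors to the right and below so each pair is counted once.
From row 0: 1 unlike of 2 pairs (running 1/2).
From row 1: 1 unlike of 6 pairs (running 2/8).
From row 2: 2 unlike of 4 pairs (running 4/12).
From row 3: 4 unlike of 4 pairs (running 8/16).
From row 4: 5 unlike of 8 pairs (running 13/24).
From row 5: 4 unlike of 5 pairs (running 17/29).
Total adjacent occupied pairs: 29; unlike-type pairs: 17.
17/29 is already in lowest terms.

17/29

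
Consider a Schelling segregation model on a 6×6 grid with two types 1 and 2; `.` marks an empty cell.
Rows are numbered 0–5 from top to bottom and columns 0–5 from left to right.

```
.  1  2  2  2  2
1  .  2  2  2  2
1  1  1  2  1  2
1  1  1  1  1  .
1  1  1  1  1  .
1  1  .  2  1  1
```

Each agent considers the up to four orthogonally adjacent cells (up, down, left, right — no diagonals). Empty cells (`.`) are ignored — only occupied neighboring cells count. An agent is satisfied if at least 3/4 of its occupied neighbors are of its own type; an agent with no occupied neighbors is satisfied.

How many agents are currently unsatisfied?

Row 0: (0,1)1 0/1 ✗ · (0,2)2 2/3 ✗ · (0,3)2 3/3 ✓ · (0,4)2 3/3 ✓ · (0,5)2 2/2 ✓
Row 1: (1,0)1 1/1 ✓ · (1,2)2 2/3 ✗ · (1,3)2 4/4 ✓ · (1,4)2 3/4 ✓ · (1,5)2 3/3 ✓
Row 2: (2,0)1 3/3 ✓ · (2,1)1 3/3 ✓ · (2,2)1 2/4 ✗ · (2,3)2 1/4 ✗ · (2,4)1 1/4 ✗ · (2,5)2 1/2 ✗
Row 3: (3,0)1 3/3 ✓ · (3,1)1 4/4 ✓ · (3,2)1 4/4 ✓ · (3,3)1 3/4 ✓ · (3,4)1 3/3 ✓
Row 4: (4,0)1 3/3 ✓ · (4,1)1 4/4 ✓ · (4,2)1 3/3 ✓ · (4,3)1 3/4 ✓ · (4,4)1 3/3 ✓
Row 5: (5,0)1 2/2 ✓ · (5,1)1 2/2 ✓ · (5,3)2 0/2 ✗ · (5,4)1 2/3 ✗ · (5,5)1 1/1 ✓
Unsatisfied: (0,1), (0,2), (1,2), (2,2), (2,3), (2,4), (2,5), (5,3), (5,4) — 9 in total.

9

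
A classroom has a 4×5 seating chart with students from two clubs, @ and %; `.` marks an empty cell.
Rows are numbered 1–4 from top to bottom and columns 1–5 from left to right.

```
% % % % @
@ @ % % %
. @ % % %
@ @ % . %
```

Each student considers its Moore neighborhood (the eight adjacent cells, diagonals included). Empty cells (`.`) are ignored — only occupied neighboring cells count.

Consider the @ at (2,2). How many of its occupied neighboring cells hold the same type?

2

Occupied neighbors of (2,2): (1,1)=%, (1,2)=%, (1,3)=%, (2,1)=@, (2,3)=%, (3,2)=@, (3,3)=%.
Same type (@): 2 of 7.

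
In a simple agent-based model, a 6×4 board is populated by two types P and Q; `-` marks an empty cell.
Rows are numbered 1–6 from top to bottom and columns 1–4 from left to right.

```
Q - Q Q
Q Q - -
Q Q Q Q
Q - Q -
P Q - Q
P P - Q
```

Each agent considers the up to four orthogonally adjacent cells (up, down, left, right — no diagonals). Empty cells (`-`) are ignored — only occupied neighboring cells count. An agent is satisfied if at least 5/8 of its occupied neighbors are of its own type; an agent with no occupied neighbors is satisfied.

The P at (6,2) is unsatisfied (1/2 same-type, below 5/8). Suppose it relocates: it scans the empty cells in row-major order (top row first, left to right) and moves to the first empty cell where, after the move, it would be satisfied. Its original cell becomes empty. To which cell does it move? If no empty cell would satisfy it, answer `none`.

Vacating (6,2). Empty cells in order:
  (1,2): 0/3 same-type → still unsatisfied.
  (2,3): 0/3 same-type → still unsatisfied.
  (2,4): 0/2 same-type → still unsatisfied.
  (4,2): 0/4 same-type → still unsatisfied.
  (4,4): 0/3 same-type → still unsatisfied.
  (5,3): 0/3 same-type → still unsatisfied.
  (6,3): 0/1 same-type → still unsatisfied.

none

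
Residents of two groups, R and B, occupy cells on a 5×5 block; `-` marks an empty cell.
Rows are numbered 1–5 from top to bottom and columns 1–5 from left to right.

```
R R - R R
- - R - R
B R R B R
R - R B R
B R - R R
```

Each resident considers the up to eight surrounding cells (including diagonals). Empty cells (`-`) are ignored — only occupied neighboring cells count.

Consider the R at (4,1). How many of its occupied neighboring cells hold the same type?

2

Occupied neighbors of (4,1): (3,1)=B, (3,2)=R, (5,1)=B, (5,2)=R.
Same type (R): 2 of 4.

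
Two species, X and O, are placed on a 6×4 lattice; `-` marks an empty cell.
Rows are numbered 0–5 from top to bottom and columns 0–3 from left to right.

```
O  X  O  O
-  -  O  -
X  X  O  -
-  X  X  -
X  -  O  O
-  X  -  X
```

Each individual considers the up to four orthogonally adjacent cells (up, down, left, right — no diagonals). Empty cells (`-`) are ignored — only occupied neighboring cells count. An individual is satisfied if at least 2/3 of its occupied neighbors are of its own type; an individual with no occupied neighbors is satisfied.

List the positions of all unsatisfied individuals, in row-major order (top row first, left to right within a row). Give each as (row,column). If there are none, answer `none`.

(0,0), (0,1), (2,2), (3,2), (4,2), (4,3), (5,3)

(0,0)O 0/1 ✗
(0,1)X 0/2 ✗
(0,2)O 2/3 ✓
(0,3)O 1/1 ✓
(1,2)O 2/2 ✓
(2,0)X 1/1 ✓
(2,1)X 2/3 ✓
(2,2)O 1/3 ✗
(3,1)X 2/2 ✓
(3,2)X 1/3 ✗
(4,0)X 0/0 ✓
(4,2)O 1/2 ✗
(4,3)O 1/2 ✗
(5,1)X 0/0 ✓
(5,3)X 0/1 ✗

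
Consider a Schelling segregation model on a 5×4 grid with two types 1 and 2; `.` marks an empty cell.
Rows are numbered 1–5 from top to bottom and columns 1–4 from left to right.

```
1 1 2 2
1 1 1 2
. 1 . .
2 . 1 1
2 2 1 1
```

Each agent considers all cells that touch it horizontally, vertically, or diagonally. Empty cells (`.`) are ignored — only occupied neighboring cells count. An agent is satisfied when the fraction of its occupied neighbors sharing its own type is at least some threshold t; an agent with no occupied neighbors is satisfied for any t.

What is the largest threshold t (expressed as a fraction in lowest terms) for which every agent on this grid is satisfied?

2/5

(1,1)1 3/3
(1,2)1 4/5
(1,3)2 2/5
(1,4)2 2/3
(2,1)1 4/4
(2,2)1 5/6
(2,3)1 3/6
(2,4)2 2/3
(3,2)1 4/5
(4,1)2 2/3
(4,3)1 4/5
(4,4)1 3/3
(5,1)2 2/2
(5,2)2 2/4
(5,3)1 3/4
(5,4)1 3/3
The smallest same-type fraction is 2/5 at (1,3), which reduces to 2/5. Any threshold above that leaves this agent unsatisfied.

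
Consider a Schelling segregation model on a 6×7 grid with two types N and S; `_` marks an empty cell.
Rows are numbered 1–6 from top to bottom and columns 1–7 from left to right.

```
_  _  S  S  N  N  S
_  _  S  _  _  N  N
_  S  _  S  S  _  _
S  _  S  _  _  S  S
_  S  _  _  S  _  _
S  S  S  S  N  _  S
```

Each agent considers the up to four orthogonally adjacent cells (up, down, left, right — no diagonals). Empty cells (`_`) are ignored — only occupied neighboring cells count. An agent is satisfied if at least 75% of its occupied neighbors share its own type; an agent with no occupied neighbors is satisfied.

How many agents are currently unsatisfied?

8

Row 1: (1,3)S 2/2 ✓ · (1,4)S 1/2 ✗ · (1,5)N 1/2 ✗ · (1,6)N 2/3 ✗ · (1,7)S 0/2 ✗
Row 2: (2,3)S 1/1 ✓ · (2,6)N 2/2 ✓ · (2,7)N 1/2 ✗
Row 3: (3,2)S 0/0 ✓ · (3,4)S 1/1 ✓ · (3,5)S 1/1 ✓
Row 4: (4,1)S 0/0 ✓ · (4,3)S 0/0 ✓ · (4,6)S 1/1 ✓ · (4,7)S 1/1 ✓
Row 5: (5,2)S 1/1 ✓ · (5,5)S 0/1 ✗
Row 6: (6,1)S 1/1 ✓ · (6,2)S 3/3 ✓ · (6,3)S 2/2 ✓ · (6,4)S 1/2 ✗ · (6,5)N 0/2 ✗ · (6,7)S 0/0 ✓
Unsatisfied: (1,4), (1,5), (1,6), (1,7), (2,7), (5,5), (6,4), (6,5) — 8 in total.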